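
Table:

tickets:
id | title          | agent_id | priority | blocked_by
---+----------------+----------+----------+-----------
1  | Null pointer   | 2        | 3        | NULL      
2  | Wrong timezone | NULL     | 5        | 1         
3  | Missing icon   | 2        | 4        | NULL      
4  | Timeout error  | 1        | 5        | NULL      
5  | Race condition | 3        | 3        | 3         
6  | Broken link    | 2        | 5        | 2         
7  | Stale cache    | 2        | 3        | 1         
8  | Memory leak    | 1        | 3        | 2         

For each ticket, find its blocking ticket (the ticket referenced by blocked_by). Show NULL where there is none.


This is a self-join: tickets is joined to a second copy of itself, matching each row's blocked_by to another row's id. Use LEFT JOIN so rows with blocked_by=NULL are kept.
  - ticket 1 (Null pointer): blocked_by=NULL -> NULL
  - ticket 2 (Wrong timezone): blocked_by=1 -> Null pointer
  - ticket 3 (Missing icon): blocked_by=NULL -> NULL
  - ticket 4 (Timeout error): blocked_by=NULL -> NULL
  - ticket 5 (Race condition): blocked_by=3 -> Missing icon
  - ticket 6 (Broken link): blocked_by=2 -> Wrong timezone
  - ticket 7 (Stale cache): blocked_by=1 -> Null pointer
  - ticket 8 (Memory leak): blocked_by=2 -> Wrong timezone

SQL:
SELECT a.title AS item, b.title AS blocked_by
FROM tickets a
LEFT JOIN tickets b ON a.blocked_by = b.id

Result:
item           | blocked_by    
---------------+---------------
Null pointer   | NULL          
Wrong timezone | Null pointer  
Missing icon   | NULL          
Timeout error  | NULL          
Race condition | Missing icon  
Broken link    | Wrong timezone
Stale cache    | Null pointer  
Memory leak    | Wrong timezone


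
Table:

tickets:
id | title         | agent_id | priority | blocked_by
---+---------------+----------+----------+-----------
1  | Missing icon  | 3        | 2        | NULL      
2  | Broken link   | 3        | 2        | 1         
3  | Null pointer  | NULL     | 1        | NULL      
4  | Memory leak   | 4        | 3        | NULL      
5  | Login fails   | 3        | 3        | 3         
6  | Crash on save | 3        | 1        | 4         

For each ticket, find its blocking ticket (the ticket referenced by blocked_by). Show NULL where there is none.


This is a self-join: tickets is joined to a second copy of itself, matching each row's blocked_by to another row's id. Use LEFT JOIN so rows with blocked_by=NULL are kept.
  - ticket 1 (Missing icon): blocked_by=NULL -> NULL
  - ticket 2 (Broken link): blocked_by=1 -> Missing icon
  - ticket 3 (Null pointer): blocked_by=NULL -> NULL
  - ticket 4 (Memory leak): blocked_by=NULL -> NULL
  - ticket 5 (Login fails): blocked_by=3 -> Null pointer
  - ticket 6 (Crash on save): blocked_by=4 -> Memory leak

SQL:
SELECT a.title AS item, b.title AS blocked_by
FROM tickets a
LEFT JOIN tickets b ON a.blocked_by = b.id

Result:
item          | blocked_by  
--------------+-------------
Missing icon  | NULL        
Broken link   | Missing icon
Null pointer  | NULL        
Memory leak   | NULL        
Login fails   | Null pointer
Crash on save | Memory leak 


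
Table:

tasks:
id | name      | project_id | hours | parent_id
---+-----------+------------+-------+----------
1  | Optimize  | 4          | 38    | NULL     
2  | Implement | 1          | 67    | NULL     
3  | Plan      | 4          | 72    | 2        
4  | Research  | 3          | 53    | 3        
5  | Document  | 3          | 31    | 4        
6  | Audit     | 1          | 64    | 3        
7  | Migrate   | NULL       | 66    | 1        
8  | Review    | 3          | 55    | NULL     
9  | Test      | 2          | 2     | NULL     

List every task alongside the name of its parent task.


This is a self-join: tasks is joined to a second copy of itself, matching each row's parent_id to another row's id. Use LEFT JOIN so rows with parent_id=NULL are kept.
  - task 1 (Optimize): parent_id=NULL -> NULL
  - task 2 (Implement): parent_id=NULL -> NULL
  - task 3 (Plan): parent_id=2 -> Implement
  - task 4 (Research): parent_id=3 -> Plan
  - task 5 (Document): parent_id=4 -> Research
  - task 6 (Audit): parent_id=3 -> Plan
  - task 7 (Migrate): parent_id=1 -> Optimize
  - task 8 (Review): parent_id=NULL -> NULL
  - task 9 (Test): parent_id=NULL -> NULL

SQL:
SELECT a.name AS item, b.name AS parent
FROM tasks a
LEFT JOIN tasks b ON a.parent_id = b.id

Result:
item      | parent   
----------+----------
Optimize  | NULL     
Implement | NULL     
Plan      | Implement
Research  | Plan     
Document  | Research 
Audit     | Plan     
Migrate   | Optimize 
Review    | NULL     
Test      | NULL     


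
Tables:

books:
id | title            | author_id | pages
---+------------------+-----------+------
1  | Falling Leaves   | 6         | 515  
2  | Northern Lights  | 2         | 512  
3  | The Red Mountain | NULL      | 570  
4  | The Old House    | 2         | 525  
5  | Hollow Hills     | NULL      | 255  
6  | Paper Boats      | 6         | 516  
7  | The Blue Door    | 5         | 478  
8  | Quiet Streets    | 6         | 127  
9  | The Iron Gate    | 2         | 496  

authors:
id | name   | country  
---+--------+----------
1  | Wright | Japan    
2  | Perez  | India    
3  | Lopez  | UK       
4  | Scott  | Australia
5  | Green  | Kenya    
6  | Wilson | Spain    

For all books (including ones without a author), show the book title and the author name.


LEFT JOIN keeps every row from books (the left table); where author_id has no match in authors, the author columns become NULL. Walk through each book:
  - book 1 (Falling Leaves): author_id=6 -> matches Wilson
  - book 2 (Northern Lights): author_id=2 -> matches Perez
  - book 3 (The Red Mountain): author_id=NULL, no match -> kept with NULL
  - book 4 (The Old House): author_id=2 -> matches Perez
  - book 5 (Hollow Hills): author_id=NULL, no match -> kept with NULL
  - book 6 (Paper Boats): author_id=6 -> matches Wilson
  - book 7 (The Blue Door): author_id=5 -> matches Green
  - book 8 (Quiet Streets): author_id=6 -> matches Wilson
  - book 9 (The Iron Gate): author_id=2 -> matches Perez
All 9 rows appear; 2 have NULL author.

SQL:
SELECT a.title, b.name AS author
FROM books a
LEFT JOIN authors b ON a.author_id = b.id

Result:
title            | author
-----------------+-------
Falling Leaves   | Wilson
Northern Lights  | Perez 
The Red Mountain | NULL  
The Old House    | Perez 
Hollow Hills     | NULL  
Paper Boats      | Wilson
The Blue Door    | Green 
Quiet Streets    | Wilson
The Iron Gate    | Perez 


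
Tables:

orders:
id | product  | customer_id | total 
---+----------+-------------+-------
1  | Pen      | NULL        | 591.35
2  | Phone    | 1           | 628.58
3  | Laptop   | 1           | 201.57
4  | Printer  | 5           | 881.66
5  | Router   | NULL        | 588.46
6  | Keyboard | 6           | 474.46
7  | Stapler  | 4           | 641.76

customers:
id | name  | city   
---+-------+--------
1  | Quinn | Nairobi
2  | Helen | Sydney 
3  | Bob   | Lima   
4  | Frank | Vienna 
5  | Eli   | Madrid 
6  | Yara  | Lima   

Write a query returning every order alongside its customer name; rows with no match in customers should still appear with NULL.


LEFT JOIN keeps every row from orders (the left table); where customer_id has no match in customers, the customer columns become NULL. Walk through each order:
  - order 1 (Pen): customer_id=NULL, no match -> kept with NULL
  - order 2 (Phone): customer_id=1 -> matches Quinn
  - order 3 (Laptop): customer_id=1 -> matches Quinn
  - order 4 (Printer): customer_id=5 -> matches Eli
  - order 5 (Router): customer_id=NULL, no match -> kept with NULL
  - order 6 (Keyboard): customer_id=6 -> matches Yara
  - order 7 (Stapler): customer_id=4 -> matches Frank
All 7 rows appear; 2 have NULL customer.

SQL:
SELECT a.product, b.name AS customer
FROM orders a
LEFT JOIN customers b ON a.customer_id = b.id

Result:
product  | customer
---------+---------
Pen      | NULL    
Phone    | Quinn   
Laptop   | Quinn   
Printer  | Eli     
Router   | NULL    
Keyboard | Yara    
Stapler  | Frank   


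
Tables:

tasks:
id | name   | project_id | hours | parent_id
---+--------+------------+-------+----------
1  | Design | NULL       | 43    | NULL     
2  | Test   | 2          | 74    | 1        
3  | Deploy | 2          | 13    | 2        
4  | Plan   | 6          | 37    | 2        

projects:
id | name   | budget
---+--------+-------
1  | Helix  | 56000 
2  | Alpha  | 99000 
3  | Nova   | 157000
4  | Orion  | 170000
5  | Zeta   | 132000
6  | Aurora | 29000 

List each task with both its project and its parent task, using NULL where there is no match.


Two LEFT JOINs from the same base table tasks: one to projects via project_id, one to tasks itself via parent_id. Both are LEFT so every task is preserved.
Match against projects:
  - task 1 (Design): project_id=NULL, no match -> kept with NULL
  - task 2 (Test): project_id=2 -> matches Alpha
  - task 3 (Deploy): project_id=2 -> matches Alpha
  - task 4 (Plan): project_id=6 -> matches Aurora
Match against tasks (self):
  - task 1 (Design): parent_id=NULL -> NULL
  - task 2 (Test): parent_id=1 -> Design
  - task 3 (Deploy): parent_id=2 -> Test
  - task 4 (Plan): parent_id=2 -> Test

SQL:
SELECT a.name, b.name AS project, c.name AS parent
FROM tasks a
LEFT JOIN projects b ON a.project_id = b.id
LEFT JOIN tasks c ON a.parent_id = c.id

Result:
name   | project | parent
-------+---------+-------
Design | NULL    | NULL  
Test   | Alpha   | Design
Deploy | Alpha   | Test  
Plan   | Aurora  | Test  


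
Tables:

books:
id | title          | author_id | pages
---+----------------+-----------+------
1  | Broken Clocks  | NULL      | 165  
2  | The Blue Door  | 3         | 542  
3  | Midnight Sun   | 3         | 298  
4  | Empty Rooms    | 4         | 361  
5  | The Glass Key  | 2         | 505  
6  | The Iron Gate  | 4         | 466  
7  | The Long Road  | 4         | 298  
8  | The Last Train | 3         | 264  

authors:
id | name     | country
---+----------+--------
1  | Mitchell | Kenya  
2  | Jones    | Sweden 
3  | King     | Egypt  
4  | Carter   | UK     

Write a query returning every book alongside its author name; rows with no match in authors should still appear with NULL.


LEFT JOIN keeps every row from books (the left table); where author_id has no match in authors, the author columns become NULL. Walk through each book:
  - book 1 (Broken Clocks): author_id=NULL, no match -> kept with NULL
  - book 2 (The Blue Door): author_id=3 -> matches King
  - book 3 (Midnight Sun): author_id=3 -> matches King
  - book 4 (Empty Rooms): author_id=4 -> matches Carter
  - book 5 (The Glass Key): author_id=2 -> matches Jones
  - book 6 (The Iron Gate): author_id=4 -> matches Carter
  - book 7 (The Long Road): author_id=4 -> matches Carter
  - book 8 (The Last Train): author_id=3 -> matches King
All 8 rows appear; 1 has NULL author.

SQL:
SELECT a.title, b.name AS author
FROM books a
LEFT JOIN authors b ON a.author_id = b.id

Result:
title          | author
---------------+-------
Broken Clocks  | NULL  
The Blue Door  | King  
Midnight Sun   | King  
Empty Rooms    | Carter
The Glass Key  | Jones 
The Iron Gate  | Carter
The Long Road  | Carter
The Last Train | King  


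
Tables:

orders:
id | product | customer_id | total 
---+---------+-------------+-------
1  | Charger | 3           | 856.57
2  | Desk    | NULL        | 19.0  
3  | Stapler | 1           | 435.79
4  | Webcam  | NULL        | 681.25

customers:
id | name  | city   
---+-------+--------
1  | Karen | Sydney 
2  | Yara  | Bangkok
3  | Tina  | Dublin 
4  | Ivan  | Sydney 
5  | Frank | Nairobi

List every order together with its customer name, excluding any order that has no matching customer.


INNER JOIN keeps only orders rows whose customer_id matches an id in customers. Walk through each order:
  - order 1 (Charger): customer_id=3 -> matches Tina
  - order 2 (Desk): customer_id=NULL, no match -> dropped
  - order 3 (Stapler): customer_id=1 -> matches Karen
  - order 4 (Webcam): customer_id=NULL, no match -> dropped
So 2 of 4 rows are dropped.

SQL:
SELECT a.product, b.name AS customer
FROM orders a
INNER JOIN customers b ON a.customer_id = b.id

Result:
product | customer
--------+---------
Charger | Tina    
Stapler | Karen   


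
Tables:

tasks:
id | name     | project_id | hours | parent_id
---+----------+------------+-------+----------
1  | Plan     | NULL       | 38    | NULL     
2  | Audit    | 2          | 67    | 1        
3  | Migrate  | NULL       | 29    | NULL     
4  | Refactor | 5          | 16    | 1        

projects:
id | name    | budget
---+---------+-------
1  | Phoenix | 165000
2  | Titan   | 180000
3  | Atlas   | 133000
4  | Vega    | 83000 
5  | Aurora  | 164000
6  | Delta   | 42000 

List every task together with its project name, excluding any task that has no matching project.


INNER JOIN keeps only tasks rows whose project_id matches an id in projects. Walk through each task:
  - task 1 (Plan): project_id=NULL, no match -> dropped
  - task 2 (Audit): project_id=2 -> matches Titan
  - task 3 (Migrate): project_id=NULL, no match -> dropped
  - task 4 (Refactor): project_id=5 -> matches Aurora
So 2 of 4 rows are dropped.

SQL:
SELECT a.name, b.name AS project
FROM tasks a
INNER JOIN projects b ON a.project_id = b.id

Result:
name     | project
---------+--------
Audit    | Titan  
Refactor | Aurora 


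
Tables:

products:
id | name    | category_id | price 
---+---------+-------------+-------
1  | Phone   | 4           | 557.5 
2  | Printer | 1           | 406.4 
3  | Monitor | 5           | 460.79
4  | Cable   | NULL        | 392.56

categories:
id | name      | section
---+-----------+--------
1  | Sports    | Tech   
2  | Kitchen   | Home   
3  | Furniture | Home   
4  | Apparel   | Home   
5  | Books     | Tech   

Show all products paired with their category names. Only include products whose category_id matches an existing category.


INNER JOIN keeps only products rows whose category_id matches an id in categories. Walk through each product:
  - product 1 (Phone): category_id=4 -> matches Apparel
  - product 2 (Printer): category_id=1 -> matches Sports
  - product 3 (Monitor): category_id=5 -> matches Books
  - product 4 (Cable): category_id=NULL, no match -> dropped
So 1 of 4 rows is dropped.

SQL:
SELECT a.name, b.name AS category
FROM products a
INNER JOIN categories b ON a.category_id = b.id

Result:
name    | category
--------+---------
Phone   | Apparel 
Printer | Sports  
Monitor | Books   


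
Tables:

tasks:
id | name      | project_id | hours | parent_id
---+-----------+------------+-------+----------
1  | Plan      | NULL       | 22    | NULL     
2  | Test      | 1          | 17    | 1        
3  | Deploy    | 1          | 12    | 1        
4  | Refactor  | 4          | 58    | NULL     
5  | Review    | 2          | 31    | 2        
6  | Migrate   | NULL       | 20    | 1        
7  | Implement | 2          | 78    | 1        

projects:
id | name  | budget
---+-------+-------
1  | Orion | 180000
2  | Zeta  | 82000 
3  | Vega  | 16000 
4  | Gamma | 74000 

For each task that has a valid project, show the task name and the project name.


INNER JOIN keeps only tasks rows whose project_id matches an id in projects. Walk through each task:
  - task 1 (Plan): project_id=NULL, no match -> dropped
  - task 2 (Test): project_id=1 -> matches Orion
  - task 3 (Deploy): project_id=1 -> matches Orion
  - task 4 (Refactor): project_id=4 -> matches Gamma
  - task 5 (Review): project_id=2 -> matches Zeta
  - task 6 (Migrate): project_id=NULL, no match -> dropped
  - task 7 (Implement): project_id=2 -> matches Zeta
So 2 of 7 rows are dropped.

SQL:
SELECT a.name, b.name AS project
FROM tasks a
INNER JOIN projects b ON a.project_id = b.id

Result:
name      | project
----------+--------
Test      | Orion  
Deploy    | Orion  
Refactor  | Gamma  
Review    | Zeta   
Implement | Zeta   


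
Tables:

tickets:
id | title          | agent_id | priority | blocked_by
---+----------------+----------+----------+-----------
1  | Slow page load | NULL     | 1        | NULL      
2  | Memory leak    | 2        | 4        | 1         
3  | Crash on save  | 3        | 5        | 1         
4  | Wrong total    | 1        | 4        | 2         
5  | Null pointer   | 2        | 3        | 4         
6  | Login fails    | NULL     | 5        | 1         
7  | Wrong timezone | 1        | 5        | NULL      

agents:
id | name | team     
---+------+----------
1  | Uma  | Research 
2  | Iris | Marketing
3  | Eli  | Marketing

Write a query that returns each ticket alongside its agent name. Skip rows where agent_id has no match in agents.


INNER JOIN keeps only tickets rows whose agent_id matches an id in agents. Walk through each ticket:
  - ticket 1 (Slow page load): agent_id=NULL, no match -> dropped
  - ticket 2 (Memory leak): agent_id=2 -> matches Iris
  - ticket 3 (Crash on save): agent_id=3 -> matches Eli
  - ticket 4 (Wrong total): agent_id=1 -> matches Uma
  - ticket 5 (Null pointer): agent_id=2 -> matches Iris
  - ticket 6 (Login fails): agent_id=NULL, no match -> dropped
  - ticket 7 (Wrong timezone): agent_id=1 -> matches Uma
So 2 of 7 rows are dropped.

SQL:
SELECT a.title, b.name AS agent
FROM tickets a
INNER JOIN agents b ON a.agent_id = b.id

Result:
title          | agent
---------------+------
Memory leak    | Iris 
Crash on save  | Eli  
Wrong total    | Uma  
Null pointer   | Iris 
Wrong timezone | Uma  


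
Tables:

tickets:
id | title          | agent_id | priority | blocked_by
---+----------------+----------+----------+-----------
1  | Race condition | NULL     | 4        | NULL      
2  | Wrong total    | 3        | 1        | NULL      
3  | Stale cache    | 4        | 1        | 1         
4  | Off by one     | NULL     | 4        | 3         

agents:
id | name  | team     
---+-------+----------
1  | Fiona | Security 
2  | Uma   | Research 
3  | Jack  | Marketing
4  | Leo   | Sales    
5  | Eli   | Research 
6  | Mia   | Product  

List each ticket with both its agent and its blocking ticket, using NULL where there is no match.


Two LEFT JOINs from the same base table tickets: one to agents via agent_id, one to tickets itself via blocked_by. Both are LEFT so every ticket is preserved.
Match against agents:
  - ticket 1 (Race condition): agent_id=NULL, no match -> kept with NULL
  - ticket 2 (Wrong total): agent_id=3 -> matches Jack
  - ticket 3 (Stale cache): agent_id=4 -> matches Leo
  - ticket 4 (Off by one): agent_id=NULL, no match -> kept with NULL
Match against tickets (self):
  - ticket 1 (Race condition): blocked_by=NULL -> NULL
  - ticket 2 (Wrong total): blocked_by=NULL -> NULL
  - ticket 3 (Stale cache): blocked_by=1 -> Race condition
  - ticket 4 (Off by one): blocked_by=3 -> Stale cache

SQL:
SELECT a.title, b.name AS agent, c.title AS blocked_by
FROM tickets a
LEFT JOIN agents b ON a.agent_id = b.id
LEFT JOIN tickets c ON a.blocked_by = c.id

Result:
title          | agent | blocked_by    
---------------+-------+---------------
Race condition | NULL  | NULL          
Wrong total    | Jack  | NULL          
Stale cache    | Leo   | Race condition
Off by one     | NULL  | Stale cache   


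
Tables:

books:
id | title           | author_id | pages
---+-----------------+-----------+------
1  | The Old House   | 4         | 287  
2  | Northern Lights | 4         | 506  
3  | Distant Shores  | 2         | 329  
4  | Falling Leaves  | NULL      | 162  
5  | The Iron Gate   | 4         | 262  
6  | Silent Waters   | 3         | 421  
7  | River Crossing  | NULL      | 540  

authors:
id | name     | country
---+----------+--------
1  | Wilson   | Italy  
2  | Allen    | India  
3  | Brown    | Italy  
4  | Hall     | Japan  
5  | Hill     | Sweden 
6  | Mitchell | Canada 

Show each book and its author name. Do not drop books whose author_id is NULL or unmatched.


LEFT JOIN keeps every row from books (the left table); where author_id has no match in authors, the author columns become NULL. Walk through each book:
  - book 1 (The Old House): author_id=4 -> matches Hall
  - book 2 (Northern Lights): author_id=4 -> matches Hall
  - book 3 (Distant Shores): author_id=2 -> matches Allen
  - book 4 (Falling Leaves): author_id=NULL, no match -> kept with NULL
  - book 5 (The Iron Gate): author_id=4 -> matches Hall
  - book 6 (Silent Waters): author_id=3 -> matches Brown
  - book 7 (River Crossing): author_id=NULL, no match -> kept with NULL
All 7 rows appear; 2 have NULL author.

SQL:
SELECT a.title, b.name AS author
FROM books a
LEFT JOIN authors b ON a.author_id = b.id

Result:
title           | author
----------------+-------
The Old House   | Hall  
Northern Lights | Hall  
Distant Shores  | Allen 
Falling Leaves  | NULL  
The Iron Gate   | Hall  
Silent Waters   | Brown 
River Crossing  | NULL  


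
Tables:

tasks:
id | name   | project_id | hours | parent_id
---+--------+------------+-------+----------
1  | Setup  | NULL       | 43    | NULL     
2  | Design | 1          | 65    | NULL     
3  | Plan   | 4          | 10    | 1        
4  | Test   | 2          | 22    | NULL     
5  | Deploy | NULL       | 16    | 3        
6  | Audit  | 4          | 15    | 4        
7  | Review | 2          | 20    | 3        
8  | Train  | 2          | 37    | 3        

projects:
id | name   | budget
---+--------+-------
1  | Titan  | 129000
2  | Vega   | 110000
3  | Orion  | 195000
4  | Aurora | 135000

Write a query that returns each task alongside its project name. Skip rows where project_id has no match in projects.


INNER JOIN keeps only tasks rows whose project_id matches an id in projects. Walk through each task:
  - task 1 (Setup): project_id=NULL, no match -> dropped
  - task 2 (Design): project_id=1 -> matches Titan
  - task 3 (Plan): project_id=4 -> matches Aurora
  - task 4 (Test): project_id=2 -> matches Vega
  - task 5 (Deploy): project_id=NULL, no match -> dropped
  - task 6 (Audit): project_id=4 -> matches Aurora
  - task 7 (Review): project_id=2 -> matches Vega
  - task 8 (Train): project_id=2 -> matches Vega
So 2 of 8 rows are dropped.

SQL:
SELECT a.name, b.name AS project
FROM tasks a
INNER JOIN projects b ON a.project_id = b.id

Result:
name   | project
-------+--------
Design | Titan  
Plan   | Aurora 
Test   | Vega   
Audit  | Aurora 
Review | Vega   
Train  | Vega   


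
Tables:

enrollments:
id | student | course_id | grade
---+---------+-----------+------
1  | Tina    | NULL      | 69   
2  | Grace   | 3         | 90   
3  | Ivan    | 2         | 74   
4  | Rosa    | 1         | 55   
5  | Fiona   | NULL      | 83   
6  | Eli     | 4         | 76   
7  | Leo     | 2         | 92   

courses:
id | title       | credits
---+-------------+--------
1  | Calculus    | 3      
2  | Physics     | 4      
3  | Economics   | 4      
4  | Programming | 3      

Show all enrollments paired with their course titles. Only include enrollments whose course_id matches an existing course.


INNER JOIN keeps only enrollments rows whose course_id matches an id in courses. Walk through each enrollment:
  - enrollment 1 (Tina): course_id=NULL, no match -> dropped
  - enrollment 2 (Grace): course_id=3 -> matches Economics
  - enrollment 3 (Ivan): course_id=2 -> matches Physics
  - enrollment 4 (Rosa): course_id=1 -> matches Calculus
  - enrollment 5 (Fiona): course_id=NULL, no match -> dropped
  - enrollment 6 (Eli): course_id=4 -> matches Programming
  - enrollment 7 (Leo): course_id=2 -> matches Physics
So 2 of 7 rows are dropped.

SQL:
SELECT a.student, b.title AS course
FROM enrollments a
INNER JOIN courses b ON a.course_id = b.id

Result:
student | course     
--------+------------
Grace   | Economics  
Ivan    | Physics    
Rosa    | Calculus   
Eli     | Programming
Leo     | Physics    


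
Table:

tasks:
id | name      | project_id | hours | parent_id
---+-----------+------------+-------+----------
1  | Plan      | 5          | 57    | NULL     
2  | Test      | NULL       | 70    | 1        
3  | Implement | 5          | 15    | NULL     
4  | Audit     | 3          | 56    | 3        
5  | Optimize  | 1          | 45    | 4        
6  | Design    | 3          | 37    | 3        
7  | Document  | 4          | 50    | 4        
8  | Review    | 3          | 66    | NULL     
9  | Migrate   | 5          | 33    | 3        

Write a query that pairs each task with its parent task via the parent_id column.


This is a self-join: tasks is joined to a second copy of itself, matching each row's parent_id to another row's id. Use LEFT JOIN so rows with parent_id=NULL are kept.
  - task 1 (Plan): parent_id=NULL -> NULL
  - task 2 (Test): parent_id=1 -> Plan
  - task 3 (Implement): parent_id=NULL -> NULL
  - task 4 (Audit): parent_id=3 -> Implement
  - task 5 (Optimize): parent_id=4 -> Audit
  - task 6 (Design): parent_id=3 -> Implement
  - task 7 (Document): parent_id=4 -> Audit
  - task 8 (Review): parent_id=NULL -> NULL
  - task 9 (Migrate): parent_id=3 -> Implement

SQL:
SELECT a.name AS item, b.name AS parent
FROM tasks a
LEFT JOIN tasks b ON a.parent_id = b.id

Result:
item      | parent   
----------+----------
Plan      | NULL     
Test      | Plan     
Implement | NULL     
Audit     | Implement
Optimize  | Audit    
Design    | Implement
Document  | Audit    
Review    | NULL     
Migrate   | Implement


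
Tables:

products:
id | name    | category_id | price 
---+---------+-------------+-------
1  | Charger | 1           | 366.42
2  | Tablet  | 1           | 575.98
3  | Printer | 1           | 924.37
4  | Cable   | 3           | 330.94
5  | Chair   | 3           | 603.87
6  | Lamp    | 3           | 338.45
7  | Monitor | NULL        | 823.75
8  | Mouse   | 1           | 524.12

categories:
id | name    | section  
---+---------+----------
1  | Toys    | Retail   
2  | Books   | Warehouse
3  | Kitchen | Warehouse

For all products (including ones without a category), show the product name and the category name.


LEFT JOIN keeps every row from products (the left table); where category_id has no match in categories, the category columns become NULL. Walk through each product:
  - product 1 (Charger): category_id=1 -> matches Toys
  - product 2 (Tablet): category_id=1 -> matches Toys
  - product 3 (Printer): category_id=1 -> matches Toys
  - product 4 (Cable): category_id=3 -> matches Kitchen
  - product 5 (Chair): category_id=3 -> matches Kitchen
  - product 6 (Lamp): category_id=3 -> matches Kitchen
  - product 7 (Monitor): category_id=NULL, no match -> kept with NULL
  - product 8 (Mouse): category_id=1 -> matches Toys
All 8 rows appear; 1 has NULL category.

SQL:
SELECT a.name, b.name AS category
FROM products a
LEFT JOIN categories b ON a.category_id = b.id

Result:
name    | category
--------+---------
Charger | Toys    
Tablet  | Toys    
Printer | Toys    
Cable   | Kitchen 
Chair   | Kitchen 
Lamp    | Kitchen 
Monitor | NULL    
Mouse   | Toys    


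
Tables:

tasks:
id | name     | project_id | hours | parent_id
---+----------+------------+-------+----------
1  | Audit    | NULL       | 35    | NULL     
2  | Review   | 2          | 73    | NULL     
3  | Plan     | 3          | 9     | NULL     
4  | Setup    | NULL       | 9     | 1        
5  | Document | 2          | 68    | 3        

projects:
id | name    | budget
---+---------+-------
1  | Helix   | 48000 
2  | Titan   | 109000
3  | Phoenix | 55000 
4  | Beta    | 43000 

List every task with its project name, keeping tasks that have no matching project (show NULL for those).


LEFT JOIN keeps every row from tasks (the left table); where project_id has no match in projects, the project columns become NULL. Walk through each task:
  - task 1 (Audit): project_id=NULL, no match -> kept with NULL
  - task 2 (Review): project_id=2 -> matches Titan
  - task 3 (Plan): project_id=3 -> matches Phoenix
  - task 4 (Setup): project_id=NULL, no match -> kept with NULL
  - task 5 (Document): project_id=2 -> matches Titan
All 5 rows appear; 2 have NULL project.

SQL:
SELECT a.name, b.name AS project
FROM tasks a
LEFT JOIN projects b ON a.project_id = b.id

Result:
name     | project
---------+--------
Audit    | NULL   
Review   | Titan  
Plan     | Phoenix
Setup    | NULL   
Document | Titan  


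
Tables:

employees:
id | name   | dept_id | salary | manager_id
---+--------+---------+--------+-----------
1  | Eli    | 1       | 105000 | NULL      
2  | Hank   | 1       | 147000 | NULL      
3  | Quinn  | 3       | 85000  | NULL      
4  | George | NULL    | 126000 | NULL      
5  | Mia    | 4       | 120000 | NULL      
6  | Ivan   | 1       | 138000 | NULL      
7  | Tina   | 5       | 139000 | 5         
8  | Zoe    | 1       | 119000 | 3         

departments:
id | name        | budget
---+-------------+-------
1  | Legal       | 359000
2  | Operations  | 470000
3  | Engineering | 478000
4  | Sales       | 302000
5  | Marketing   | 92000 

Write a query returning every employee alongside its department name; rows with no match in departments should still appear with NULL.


LEFT JOIN keeps every row from employees (the left table); where dept_id has no match in departments, the department columns become NULL. Walk through each employee:
  - employee 1 (Eli): dept_id=1 -> matches Legal
  - employee 2 (Hank): dept_id=1 -> matches Legal
  - employee 3 (Quinn): dept_id=3 -> matches Engineering
  - employee 4 (George): dept_id=NULL, no match -> kept with NULL
  - employee 5 (Mia): dept_id=4 -> matches Sales
  - employee 6 (Ivan): dept_id=1 -> matches Legal
  - employee 7 (Tina): dept_id=5 -> matches Marketing
  - employee 8 (Zoe): dept_id=1 -> matches Legal
All 8 rows appear; 1 has NULL department.

SQL:
SELECT a.name, b.name AS department
FROM employees a
LEFT JOIN departments b ON a.dept_id = b.id

Result:
name   | department 
-------+------------
Eli    | Legal      
Hank   | Legal      
Quinn  | Engineering
George | NULL       
Mia    | Sales      
Ivan   | Legal      
Tina   | Marketing  
Zoe    | Legal      


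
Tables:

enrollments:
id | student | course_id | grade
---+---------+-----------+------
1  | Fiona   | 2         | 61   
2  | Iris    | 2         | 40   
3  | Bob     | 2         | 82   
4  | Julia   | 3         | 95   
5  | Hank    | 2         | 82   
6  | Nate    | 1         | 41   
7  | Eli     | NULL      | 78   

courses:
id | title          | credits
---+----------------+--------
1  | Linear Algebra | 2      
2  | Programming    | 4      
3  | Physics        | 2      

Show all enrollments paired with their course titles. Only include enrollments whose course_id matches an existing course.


INNER JOIN keeps only enrollments rows whose course_id matches an id in courses. Walk through each enrollment:
  - enrollment 1 (Fiona): course_id=2 -> matches Programming
  - enrollment 2 (Iris): course_id=2 -> matches Programming
  - enrollment 3 (Bob): course_id=2 -> matches Programming
  - enrollment 4 (Julia): course_id=3 -> matches Physics
  - enrollment 5 (Hank): course_id=2 -> matches Programming
  - enrollment 6 (Nate): course_id=1 -> matches Linear Algebra
  - enrollment 7 (Eli): course_id=NULL, no match -> dropped
So 1 of 7 rows is dropped.

SQL:
SELECT a.student, b.title AS course
FROM enrollments a
INNER JOIN courses b ON a.course_id = b.id

Result:
student | course        
--------+---------------
Fiona   | Programming   
Iris    | Programming   
Bob     | Programming   
Julia   | Physics       
Hank    | Programming   
Nate    | Linear Algebra


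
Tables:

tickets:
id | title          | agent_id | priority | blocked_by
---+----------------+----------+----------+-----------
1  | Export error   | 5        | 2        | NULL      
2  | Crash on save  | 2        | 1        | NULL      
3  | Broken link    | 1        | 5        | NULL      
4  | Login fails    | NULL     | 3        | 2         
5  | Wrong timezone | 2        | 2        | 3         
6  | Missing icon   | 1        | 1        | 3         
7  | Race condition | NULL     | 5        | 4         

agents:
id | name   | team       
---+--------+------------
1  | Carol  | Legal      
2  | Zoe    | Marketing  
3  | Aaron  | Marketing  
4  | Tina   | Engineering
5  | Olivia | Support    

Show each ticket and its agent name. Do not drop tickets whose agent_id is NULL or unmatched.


LEFT JOIN keeps every row from tickets (the left table); where agent_id has no match in agents, the agent columns become NULL. Walk through each ticket:
  - ticket 1 (Export error): agent_id=5 -> matches Olivia
  - ticket 2 (Crash on save): agent_id=2 -> matches Zoe
  - ticket 3 (Broken link): agent_id=1 -> matches Carol
  - ticket 4 (Login fails): agent_id=NULL, no match -> kept with NULL
  - ticket 5 (Wrong timezone): agent_id=2 -> matches Zoe
  - ticket 6 (Missing icon): agent_id=1 -> matches Carol
  - ticket 7 (Race condition): agent_id=NULL, no match -> kept with NULL
All 7 rows appear; 2 have NULL agent.

SQL:
SELECT a.title, b.name AS agent
FROM tickets a
LEFT JOIN agents b ON a.agent_id = b.id

Result:
title          | agent 
---------------+-------
Export error   | Olivia
Crash on save  | Zoe   
Broken link    | Carol 
Login fails    | NULL  
Wrong timezone | Zoe   
Missing icon   | Carol 
Race condition | NULL  


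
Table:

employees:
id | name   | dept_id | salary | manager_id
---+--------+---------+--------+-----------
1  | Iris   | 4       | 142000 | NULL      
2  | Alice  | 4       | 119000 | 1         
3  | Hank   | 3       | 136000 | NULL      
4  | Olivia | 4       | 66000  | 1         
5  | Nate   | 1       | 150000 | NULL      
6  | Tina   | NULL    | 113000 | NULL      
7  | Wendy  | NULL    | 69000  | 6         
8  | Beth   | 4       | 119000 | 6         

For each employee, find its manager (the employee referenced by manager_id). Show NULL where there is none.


This is a self-join: employees is joined to a second copy of itself, matching each row's manager_id to another row's id. Use LEFT JOIN so rows with manager_id=NULL are kept.
  - employee 1 (Iris): manager_id=NULL -> NULL
  - employee 2 (Alice): manager_id=1 -> Iris
  - employee 3 (Hank): manager_id=NULL -> NULL
  - employee 4 (Olivia): manager_id=1 -> Iris
  - employee 5 (Nate): manager_id=NULL -> NULL
  - employee 6 (Tina): manager_id=NULL -> NULL
  - employee 7 (Wendy): manager_id=6 -> Tina
  - employee 8 (Beth): manager_id=6 -> Tina

SQL:
SELECT a.name AS item, b.name AS manager
FROM employees a
LEFT JOIN employees b ON a.manager_id = b.id

Result:
item   | manager
-------+--------
Iris   | NULL   
Alice  | Iris   
Hank   | NULL   
Olivia | Iris   
Nate   | NULL   
Tina   | NULL   
Wendy  | Tina   
Beth   | Tina   


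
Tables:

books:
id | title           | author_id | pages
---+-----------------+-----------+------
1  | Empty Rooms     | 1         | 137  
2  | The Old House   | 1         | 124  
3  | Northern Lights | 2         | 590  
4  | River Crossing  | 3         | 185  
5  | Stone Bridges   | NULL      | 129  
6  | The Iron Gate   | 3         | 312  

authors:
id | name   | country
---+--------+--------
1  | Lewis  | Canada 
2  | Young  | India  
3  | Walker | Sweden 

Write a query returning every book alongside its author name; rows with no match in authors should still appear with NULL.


LEFT JOIN keeps every row from books (the left table); where author_id has no match in authors, the author columns become NULL. Walk through each book:
  - book 1 (Empty Rooms): author_id=1 -> matches Lewis
  - book 2 (The Old House): author_id=1 -> matches Lewis
  - book 3 (Northern Lights): author_id=2 -> matches Young
  - book 4 (River Crossing): author_id=3 -> matches Walker
  - book 5 (Stone Bridges): author_id=NULL, no match -> kept with NULL
  - book 6 (The Iron Gate): author_id=3 -> matches Walker
All 6 rows appear; 1 has NULL author.

SQL:
SELECT a.title, b.name AS author
FROM books a
LEFT JOIN authors b ON a.author_id = b.id

Result:
title           | author
----------------+-------
Empty Rooms     | Lewis 
The Old House   | Lewis 
Northern Lights | Young 
River Crossing  | Walker
Stone Bridges   | NULL  
The Iron Gate   | Walker


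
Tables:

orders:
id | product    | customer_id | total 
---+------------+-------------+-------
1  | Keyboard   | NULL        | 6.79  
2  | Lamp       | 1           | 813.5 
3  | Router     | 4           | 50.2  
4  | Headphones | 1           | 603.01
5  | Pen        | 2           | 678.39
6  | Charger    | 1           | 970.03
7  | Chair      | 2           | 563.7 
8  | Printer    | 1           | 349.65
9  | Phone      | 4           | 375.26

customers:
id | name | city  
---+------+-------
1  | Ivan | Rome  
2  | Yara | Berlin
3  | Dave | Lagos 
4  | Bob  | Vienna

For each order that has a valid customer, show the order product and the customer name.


INNER JOIN keeps only orders rows whose customer_id matches an id in customers. Walk through each order:
  - order 1 (Keyboard): customer_id=NULL, no match -> dropped
  - order 2 (Lamp): customer_id=1 -> matches Ivan
  - order 3 (Router): customer_id=4 -> matches Bob
  - order 4 (Headphones): customer_id=1 -> matches Ivan
  - order 5 (Pen): customer_id=2 -> matches Yara
  - order 6 (Charger): customer_id=1 -> matches Ivan
  - order 7 (Chair): customer_id=2 -> matches Yara
  - order 8 (Printer): customer_id=1 -> matches Ivan
  - order 9 (Phone): customer_id=4 -> matches Bob
So 1 of 9 rows is dropped.

SQL:
SELECT a.product, b.name AS customer
FROM orders a
INNER JOIN customers b ON a.customer_id = b.id

Result:
product    | customer
-----------+---------
Lamp       | Ivan    
Router     | Bob     
Headphones | Ivan    
Pen        | Yara    
Charger    | Ivan    
Chair      | Yara    
Printer    | Ivan    
Phone      | Bob     


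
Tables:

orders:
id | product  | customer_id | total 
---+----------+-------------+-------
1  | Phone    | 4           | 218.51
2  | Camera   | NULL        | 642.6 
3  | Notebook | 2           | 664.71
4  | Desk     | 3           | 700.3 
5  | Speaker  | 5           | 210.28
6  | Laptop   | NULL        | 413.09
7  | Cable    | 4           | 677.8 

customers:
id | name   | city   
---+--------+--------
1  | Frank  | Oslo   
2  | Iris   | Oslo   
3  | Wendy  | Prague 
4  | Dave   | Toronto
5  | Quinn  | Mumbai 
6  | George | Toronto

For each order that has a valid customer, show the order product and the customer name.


INNER JOIN keeps only orders rows whose customer_id matches an id in customers. Walk through each order:
  - order 1 (Phone): customer_id=4 -> matches Dave
  - order 2 (Camera): customer_id=NULL, no match -> dropped
  - order 3 (Notebook): customer_id=2 -> matches Iris
  - order 4 (Desk): customer_id=3 -> matches Wendy
  - order 5 (Speaker): customer_id=5 -> matches Quinn
  - order 6 (Laptop): customer_id=NULL, no match -> dropped
  - order 7 (Cable): customer_id=4 -> matches Dave
So 2 of 7 rows are dropped.

SQL:
SELECT a.product, b.name AS customer
FROM orders a
INNER JOIN customers b ON a.customer_id = b.id

Result:
product  | customer
---------+---------
Phone    | Dave    
Notebook | Iris    
Desk     | Wendy   
Speaker  | Quinn   
Cable    | Dave    


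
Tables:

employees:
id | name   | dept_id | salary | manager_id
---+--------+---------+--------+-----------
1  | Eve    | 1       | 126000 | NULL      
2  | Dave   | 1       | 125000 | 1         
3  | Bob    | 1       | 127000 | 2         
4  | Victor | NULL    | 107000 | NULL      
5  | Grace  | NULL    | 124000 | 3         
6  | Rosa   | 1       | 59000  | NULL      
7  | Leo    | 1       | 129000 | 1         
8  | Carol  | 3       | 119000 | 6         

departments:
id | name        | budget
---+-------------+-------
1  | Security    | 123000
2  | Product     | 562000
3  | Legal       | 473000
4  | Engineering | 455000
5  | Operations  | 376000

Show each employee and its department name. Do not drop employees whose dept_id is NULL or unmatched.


LEFT JOIN keeps every row from employees (the left table); where dept_id has no match in departments, the department columns become NULL. Walk through each employee:
  - employee 1 (Eve): dept_id=1 -> matches Security
  - employee 2 (Dave): dept_id=1 -> matches Security
  - employee 3 (Bob): dept_id=1 -> matches Security
  - employee 4 (Victor): dept_id=NULL, no match -> kept with NULL
  - employee 5 (Grace): dept_id=NULL, no match -> kept with NULL
  - employee 6 (Rosa): dept_id=1 -> matches Security
  - employee 7 (Leo): dept_id=1 -> matches Security
  - employee 8 (Carol): dept_id=3 -> matches Legal
All 8 rows appear; 2 have NULL department.

SQL:
SELECT a.name, b.name AS department
FROM employees a
LEFT JOIN departments b ON a.dept_id = b.id

Result:
name   | department
-------+-----------
Eve    | Security  
Dave   | Security  
Bob    | Security  
Victor | NULL      
Grace  | NULL      
Rosa   | Security  
Leo    | Security  
Carol  | Legal     
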